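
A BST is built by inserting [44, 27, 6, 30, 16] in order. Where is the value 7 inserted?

Starting tree (level order): [44, 27, None, 6, 30, None, 16]
Insertion path: 44 -> 27 -> 6 -> 16
Result: insert 7 as left child of 16
Final tree (level order): [44, 27, None, 6, 30, None, 16, None, None, 7]


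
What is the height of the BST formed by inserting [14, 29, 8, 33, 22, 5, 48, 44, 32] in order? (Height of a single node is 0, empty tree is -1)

Insertion order: [14, 29, 8, 33, 22, 5, 48, 44, 32]
Tree (level-order array): [14, 8, 29, 5, None, 22, 33, None, None, None, None, 32, 48, None, None, 44]
Compute height bottom-up (empty subtree = -1):
  height(5) = 1 + max(-1, -1) = 0
  height(8) = 1 + max(0, -1) = 1
  height(22) = 1 + max(-1, -1) = 0
  height(32) = 1 + max(-1, -1) = 0
  height(44) = 1 + max(-1, -1) = 0
  height(48) = 1 + max(0, -1) = 1
  height(33) = 1 + max(0, 1) = 2
  height(29) = 1 + max(0, 2) = 3
  height(14) = 1 + max(1, 3) = 4
Height = 4


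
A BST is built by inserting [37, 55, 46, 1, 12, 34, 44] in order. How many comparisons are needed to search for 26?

Search path for 26: 37 -> 1 -> 12 -> 34
Found: False
Comparisons: 4


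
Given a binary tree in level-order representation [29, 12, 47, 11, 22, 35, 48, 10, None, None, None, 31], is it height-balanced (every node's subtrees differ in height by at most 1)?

Tree (level-order array): [29, 12, 47, 11, 22, 35, 48, 10, None, None, None, 31]
Definition: a tree is height-balanced if, at every node, |h(left) - h(right)| <= 1 (empty subtree has height -1).
Bottom-up per-node check:
  node 10: h_left=-1, h_right=-1, diff=0 [OK], height=0
  node 11: h_left=0, h_right=-1, diff=1 [OK], height=1
  node 22: h_left=-1, h_right=-1, diff=0 [OK], height=0
  node 12: h_left=1, h_right=0, diff=1 [OK], height=2
  node 31: h_left=-1, h_right=-1, diff=0 [OK], height=0
  node 35: h_left=0, h_right=-1, diff=1 [OK], height=1
  node 48: h_left=-1, h_right=-1, diff=0 [OK], height=0
  node 47: h_left=1, h_right=0, diff=1 [OK], height=2
  node 29: h_left=2, h_right=2, diff=0 [OK], height=3
All nodes satisfy the balance condition.
Result: Balanced


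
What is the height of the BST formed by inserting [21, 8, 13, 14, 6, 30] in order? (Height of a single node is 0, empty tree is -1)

Insertion order: [21, 8, 13, 14, 6, 30]
Tree (level-order array): [21, 8, 30, 6, 13, None, None, None, None, None, 14]
Compute height bottom-up (empty subtree = -1):
  height(6) = 1 + max(-1, -1) = 0
  height(14) = 1 + max(-1, -1) = 0
  height(13) = 1 + max(-1, 0) = 1
  height(8) = 1 + max(0, 1) = 2
  height(30) = 1 + max(-1, -1) = 0
  height(21) = 1 + max(2, 0) = 3
Height = 3


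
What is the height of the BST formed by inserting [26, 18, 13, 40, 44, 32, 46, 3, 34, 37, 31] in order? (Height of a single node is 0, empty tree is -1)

Insertion order: [26, 18, 13, 40, 44, 32, 46, 3, 34, 37, 31]
Tree (level-order array): [26, 18, 40, 13, None, 32, 44, 3, None, 31, 34, None, 46, None, None, None, None, None, 37]
Compute height bottom-up (empty subtree = -1):
  height(3) = 1 + max(-1, -1) = 0
  height(13) = 1 + max(0, -1) = 1
  height(18) = 1 + max(1, -1) = 2
  height(31) = 1 + max(-1, -1) = 0
  height(37) = 1 + max(-1, -1) = 0
  height(34) = 1 + max(-1, 0) = 1
  height(32) = 1 + max(0, 1) = 2
  height(46) = 1 + max(-1, -1) = 0
  height(44) = 1 + max(-1, 0) = 1
  height(40) = 1 + max(2, 1) = 3
  height(26) = 1 + max(2, 3) = 4
Height = 4


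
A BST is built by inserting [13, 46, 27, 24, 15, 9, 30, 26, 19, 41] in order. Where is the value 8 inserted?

Starting tree (level order): [13, 9, 46, None, None, 27, None, 24, 30, 15, 26, None, 41, None, 19]
Insertion path: 13 -> 9
Result: insert 8 as left child of 9
Final tree (level order): [13, 9, 46, 8, None, 27, None, None, None, 24, 30, 15, 26, None, 41, None, 19]


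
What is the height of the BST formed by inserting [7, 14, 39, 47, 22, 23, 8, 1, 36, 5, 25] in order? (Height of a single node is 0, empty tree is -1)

Insertion order: [7, 14, 39, 47, 22, 23, 8, 1, 36, 5, 25]
Tree (level-order array): [7, 1, 14, None, 5, 8, 39, None, None, None, None, 22, 47, None, 23, None, None, None, 36, 25]
Compute height bottom-up (empty subtree = -1):
  height(5) = 1 + max(-1, -1) = 0
  height(1) = 1 + max(-1, 0) = 1
  height(8) = 1 + max(-1, -1) = 0
  height(25) = 1 + max(-1, -1) = 0
  height(36) = 1 + max(0, -1) = 1
  height(23) = 1 + max(-1, 1) = 2
  height(22) = 1 + max(-1, 2) = 3
  height(47) = 1 + max(-1, -1) = 0
  height(39) = 1 + max(3, 0) = 4
  height(14) = 1 + max(0, 4) = 5
  height(7) = 1 + max(1, 5) = 6
Height = 6


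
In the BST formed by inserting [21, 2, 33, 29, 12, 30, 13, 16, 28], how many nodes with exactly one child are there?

Tree built from: [21, 2, 33, 29, 12, 30, 13, 16, 28]
Tree (level-order array): [21, 2, 33, None, 12, 29, None, None, 13, 28, 30, None, 16]
Rule: These are nodes with exactly 1 non-null child.
Per-node child counts:
  node 21: 2 child(ren)
  node 2: 1 child(ren)
  node 12: 1 child(ren)
  node 13: 1 child(ren)
  node 16: 0 child(ren)
  node 33: 1 child(ren)
  node 29: 2 child(ren)
  node 28: 0 child(ren)
  node 30: 0 child(ren)
Matching nodes: [2, 12, 13, 33]
Count of nodes with exactly one child: 4


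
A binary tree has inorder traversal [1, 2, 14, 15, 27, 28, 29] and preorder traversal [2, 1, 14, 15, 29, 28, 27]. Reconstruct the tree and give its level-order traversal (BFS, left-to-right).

Inorder:  [1, 2, 14, 15, 27, 28, 29]
Preorder: [2, 1, 14, 15, 29, 28, 27]
Algorithm: preorder visits root first, so consume preorder in order;
for each root, split the current inorder slice at that value into
left-subtree inorder and right-subtree inorder, then recurse.
Recursive splits:
  root=2; inorder splits into left=[1], right=[14, 15, 27, 28, 29]
  root=1; inorder splits into left=[], right=[]
  root=14; inorder splits into left=[], right=[15, 27, 28, 29]
  root=15; inorder splits into left=[], right=[27, 28, 29]
  root=29; inorder splits into left=[27, 28], right=[]
  root=28; inorder splits into left=[27], right=[]
  root=27; inorder splits into left=[], right=[]
Reconstructed level-order: [2, 1, 14, 15, 29, 28, 27]


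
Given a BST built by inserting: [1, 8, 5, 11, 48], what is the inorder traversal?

Tree insertion order: [1, 8, 5, 11, 48]
Tree (level-order array): [1, None, 8, 5, 11, None, None, None, 48]
Inorder traversal: [1, 5, 8, 11, 48]


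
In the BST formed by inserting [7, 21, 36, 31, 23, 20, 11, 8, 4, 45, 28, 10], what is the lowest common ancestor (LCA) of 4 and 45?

Tree insertion order: [7, 21, 36, 31, 23, 20, 11, 8, 4, 45, 28, 10]
Tree (level-order array): [7, 4, 21, None, None, 20, 36, 11, None, 31, 45, 8, None, 23, None, None, None, None, 10, None, 28]
In a BST, the LCA of p=4, q=45 is the first node v on the
root-to-leaf path with p <= v <= q (go left if both < v, right if both > v).
Walk from root:
  at 7: 4 <= 7 <= 45, this is the LCA
LCA = 7


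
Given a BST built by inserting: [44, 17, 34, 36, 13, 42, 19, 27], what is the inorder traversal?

Tree insertion order: [44, 17, 34, 36, 13, 42, 19, 27]
Tree (level-order array): [44, 17, None, 13, 34, None, None, 19, 36, None, 27, None, 42]
Inorder traversal: [13, 17, 19, 27, 34, 36, 42, 44]


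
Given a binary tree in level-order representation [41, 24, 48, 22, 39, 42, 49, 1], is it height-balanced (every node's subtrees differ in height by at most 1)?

Tree (level-order array): [41, 24, 48, 22, 39, 42, 49, 1]
Definition: a tree is height-balanced if, at every node, |h(left) - h(right)| <= 1 (empty subtree has height -1).
Bottom-up per-node check:
  node 1: h_left=-1, h_right=-1, diff=0 [OK], height=0
  node 22: h_left=0, h_right=-1, diff=1 [OK], height=1
  node 39: h_left=-1, h_right=-1, diff=0 [OK], height=0
  node 24: h_left=1, h_right=0, diff=1 [OK], height=2
  node 42: h_left=-1, h_right=-1, diff=0 [OK], height=0
  node 49: h_left=-1, h_right=-1, diff=0 [OK], height=0
  node 48: h_left=0, h_right=0, diff=0 [OK], height=1
  node 41: h_left=2, h_right=1, diff=1 [OK], height=3
All nodes satisfy the balance condition.
Result: Balanced


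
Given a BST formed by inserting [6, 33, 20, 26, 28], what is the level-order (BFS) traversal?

Tree insertion order: [6, 33, 20, 26, 28]
Tree (level-order array): [6, None, 33, 20, None, None, 26, None, 28]
BFS from the root, enqueuing left then right child of each popped node:
  queue [6] -> pop 6, enqueue [33], visited so far: [6]
  queue [33] -> pop 33, enqueue [20], visited so far: [6, 33]
  queue [20] -> pop 20, enqueue [26], visited so far: [6, 33, 20]
  queue [26] -> pop 26, enqueue [28], visited so far: [6, 33, 20, 26]
  queue [28] -> pop 28, enqueue [none], visited so far: [6, 33, 20, 26, 28]
Result: [6, 33, 20, 26, 28]


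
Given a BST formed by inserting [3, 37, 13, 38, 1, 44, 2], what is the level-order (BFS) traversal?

Tree insertion order: [3, 37, 13, 38, 1, 44, 2]
Tree (level-order array): [3, 1, 37, None, 2, 13, 38, None, None, None, None, None, 44]
BFS from the root, enqueuing left then right child of each popped node:
  queue [3] -> pop 3, enqueue [1, 37], visited so far: [3]
  queue [1, 37] -> pop 1, enqueue [2], visited so far: [3, 1]
  queue [37, 2] -> pop 37, enqueue [13, 38], visited so far: [3, 1, 37]
  queue [2, 13, 38] -> pop 2, enqueue [none], visited so far: [3, 1, 37, 2]
  queue [13, 38] -> pop 13, enqueue [none], visited so far: [3, 1, 37, 2, 13]
  queue [38] -> pop 38, enqueue [44], visited so far: [3, 1, 37, 2, 13, 38]
  queue [44] -> pop 44, enqueue [none], visited so far: [3, 1, 37, 2, 13, 38, 44]
Result: [3, 1, 37, 2, 13, 38, 44]


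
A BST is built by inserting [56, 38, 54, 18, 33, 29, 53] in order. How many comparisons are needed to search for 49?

Search path for 49: 56 -> 38 -> 54 -> 53
Found: False
Comparisons: 4


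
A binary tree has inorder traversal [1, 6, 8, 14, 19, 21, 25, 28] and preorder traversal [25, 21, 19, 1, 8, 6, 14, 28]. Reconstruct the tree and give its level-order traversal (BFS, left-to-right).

Inorder:  [1, 6, 8, 14, 19, 21, 25, 28]
Preorder: [25, 21, 19, 1, 8, 6, 14, 28]
Algorithm: preorder visits root first, so consume preorder in order;
for each root, split the current inorder slice at that value into
left-subtree inorder and right-subtree inorder, then recurse.
Recursive splits:
  root=25; inorder splits into left=[1, 6, 8, 14, 19, 21], right=[28]
  root=21; inorder splits into left=[1, 6, 8, 14, 19], right=[]
  root=19; inorder splits into left=[1, 6, 8, 14], right=[]
  root=1; inorder splits into left=[], right=[6, 8, 14]
  root=8; inorder splits into left=[6], right=[14]
  root=6; inorder splits into left=[], right=[]
  root=14; inorder splits into left=[], right=[]
  root=28; inorder splits into left=[], right=[]
Reconstructed level-order: [25, 21, 28, 19, 1, 8, 6, 14]


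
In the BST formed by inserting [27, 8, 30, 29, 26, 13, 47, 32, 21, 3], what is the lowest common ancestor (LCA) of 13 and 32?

Tree insertion order: [27, 8, 30, 29, 26, 13, 47, 32, 21, 3]
Tree (level-order array): [27, 8, 30, 3, 26, 29, 47, None, None, 13, None, None, None, 32, None, None, 21]
In a BST, the LCA of p=13, q=32 is the first node v on the
root-to-leaf path with p <= v <= q (go left if both < v, right if both > v).
Walk from root:
  at 27: 13 <= 27 <= 32, this is the LCA
LCA = 27


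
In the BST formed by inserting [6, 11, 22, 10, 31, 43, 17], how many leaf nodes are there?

Tree built from: [6, 11, 22, 10, 31, 43, 17]
Tree (level-order array): [6, None, 11, 10, 22, None, None, 17, 31, None, None, None, 43]
Rule: A leaf has 0 children.
Per-node child counts:
  node 6: 1 child(ren)
  node 11: 2 child(ren)
  node 10: 0 child(ren)
  node 22: 2 child(ren)
  node 17: 0 child(ren)
  node 31: 1 child(ren)
  node 43: 0 child(ren)
Matching nodes: [10, 17, 43]
Count of leaf nodes: 3


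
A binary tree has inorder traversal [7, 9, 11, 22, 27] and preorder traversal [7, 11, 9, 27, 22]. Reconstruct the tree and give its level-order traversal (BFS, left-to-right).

Inorder:  [7, 9, 11, 22, 27]
Preorder: [7, 11, 9, 27, 22]
Algorithm: preorder visits root first, so consume preorder in order;
for each root, split the current inorder slice at that value into
left-subtree inorder and right-subtree inorder, then recurse.
Recursive splits:
  root=7; inorder splits into left=[], right=[9, 11, 22, 27]
  root=11; inorder splits into left=[9], right=[22, 27]
  root=9; inorder splits into left=[], right=[]
  root=27; inorder splits into left=[22], right=[]
  root=22; inorder splits into left=[], right=[]
Reconstructed level-order: [7, 11, 9, 27, 22]


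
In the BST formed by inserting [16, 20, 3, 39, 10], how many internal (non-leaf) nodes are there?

Tree built from: [16, 20, 3, 39, 10]
Tree (level-order array): [16, 3, 20, None, 10, None, 39]
Rule: An internal node has at least one child.
Per-node child counts:
  node 16: 2 child(ren)
  node 3: 1 child(ren)
  node 10: 0 child(ren)
  node 20: 1 child(ren)
  node 39: 0 child(ren)
Matching nodes: [16, 3, 20]
Count of internal (non-leaf) nodes: 3


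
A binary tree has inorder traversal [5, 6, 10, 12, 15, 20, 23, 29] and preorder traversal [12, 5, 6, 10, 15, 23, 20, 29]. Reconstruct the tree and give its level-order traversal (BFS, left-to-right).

Inorder:  [5, 6, 10, 12, 15, 20, 23, 29]
Preorder: [12, 5, 6, 10, 15, 23, 20, 29]
Algorithm: preorder visits root first, so consume preorder in order;
for each root, split the current inorder slice at that value into
left-subtree inorder and right-subtree inorder, then recurse.
Recursive splits:
  root=12; inorder splits into left=[5, 6, 10], right=[15, 20, 23, 29]
  root=5; inorder splits into left=[], right=[6, 10]
  root=6; inorder splits into left=[], right=[10]
  root=10; inorder splits into left=[], right=[]
  root=15; inorder splits into left=[], right=[20, 23, 29]
  root=23; inorder splits into left=[20], right=[29]
  root=20; inorder splits into left=[], right=[]
  root=29; inorder splits into left=[], right=[]
Reconstructed level-order: [12, 5, 15, 6, 23, 10, 20, 29]


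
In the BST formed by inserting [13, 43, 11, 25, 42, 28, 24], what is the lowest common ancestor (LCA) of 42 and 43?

Tree insertion order: [13, 43, 11, 25, 42, 28, 24]
Tree (level-order array): [13, 11, 43, None, None, 25, None, 24, 42, None, None, 28]
In a BST, the LCA of p=42, q=43 is the first node v on the
root-to-leaf path with p <= v <= q (go left if both < v, right if both > v).
Walk from root:
  at 13: both 42 and 43 > 13, go right
  at 43: 42 <= 43 <= 43, this is the LCA
LCA = 43


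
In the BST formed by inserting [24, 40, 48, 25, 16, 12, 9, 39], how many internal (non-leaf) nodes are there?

Tree built from: [24, 40, 48, 25, 16, 12, 9, 39]
Tree (level-order array): [24, 16, 40, 12, None, 25, 48, 9, None, None, 39]
Rule: An internal node has at least one child.
Per-node child counts:
  node 24: 2 child(ren)
  node 16: 1 child(ren)
  node 12: 1 child(ren)
  node 9: 0 child(ren)
  node 40: 2 child(ren)
  node 25: 1 child(ren)
  node 39: 0 child(ren)
  node 48: 0 child(ren)
Matching nodes: [24, 16, 12, 40, 25]
Count of internal (non-leaf) nodes: 5


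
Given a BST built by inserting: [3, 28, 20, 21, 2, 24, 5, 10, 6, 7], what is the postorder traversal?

Tree insertion order: [3, 28, 20, 21, 2, 24, 5, 10, 6, 7]
Tree (level-order array): [3, 2, 28, None, None, 20, None, 5, 21, None, 10, None, 24, 6, None, None, None, None, 7]
Postorder traversal: [2, 7, 6, 10, 5, 24, 21, 20, 28, 3]


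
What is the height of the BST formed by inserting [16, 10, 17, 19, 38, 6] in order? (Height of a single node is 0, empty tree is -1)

Insertion order: [16, 10, 17, 19, 38, 6]
Tree (level-order array): [16, 10, 17, 6, None, None, 19, None, None, None, 38]
Compute height bottom-up (empty subtree = -1):
  height(6) = 1 + max(-1, -1) = 0
  height(10) = 1 + max(0, -1) = 1
  height(38) = 1 + max(-1, -1) = 0
  height(19) = 1 + max(-1, 0) = 1
  height(17) = 1 + max(-1, 1) = 2
  height(16) = 1 + max(1, 2) = 3
Height = 3


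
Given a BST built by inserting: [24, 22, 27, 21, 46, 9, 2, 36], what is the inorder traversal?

Tree insertion order: [24, 22, 27, 21, 46, 9, 2, 36]
Tree (level-order array): [24, 22, 27, 21, None, None, 46, 9, None, 36, None, 2]
Inorder traversal: [2, 9, 21, 22, 24, 27, 36, 46]


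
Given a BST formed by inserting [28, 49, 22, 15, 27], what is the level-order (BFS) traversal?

Tree insertion order: [28, 49, 22, 15, 27]
Tree (level-order array): [28, 22, 49, 15, 27]
BFS from the root, enqueuing left then right child of each popped node:
  queue [28] -> pop 28, enqueue [22, 49], visited so far: [28]
  queue [22, 49] -> pop 22, enqueue [15, 27], visited so far: [28, 22]
  queue [49, 15, 27] -> pop 49, enqueue [none], visited so far: [28, 22, 49]
  queue [15, 27] -> pop 15, enqueue [none], visited so far: [28, 22, 49, 15]
  queue [27] -> pop 27, enqueue [none], visited so far: [28, 22, 49, 15, 27]
Result: [28, 22, 49, 15, 27]


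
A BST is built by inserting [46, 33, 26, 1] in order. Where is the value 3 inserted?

Starting tree (level order): [46, 33, None, 26, None, 1]
Insertion path: 46 -> 33 -> 26 -> 1
Result: insert 3 as right child of 1
Final tree (level order): [46, 33, None, 26, None, 1, None, None, 3]


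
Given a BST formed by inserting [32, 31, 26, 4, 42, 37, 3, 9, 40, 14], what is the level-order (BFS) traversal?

Tree insertion order: [32, 31, 26, 4, 42, 37, 3, 9, 40, 14]
Tree (level-order array): [32, 31, 42, 26, None, 37, None, 4, None, None, 40, 3, 9, None, None, None, None, None, 14]
BFS from the root, enqueuing left then right child of each popped node:
  queue [32] -> pop 32, enqueue [31, 42], visited so far: [32]
  queue [31, 42] -> pop 31, enqueue [26], visited so far: [32, 31]
  queue [42, 26] -> pop 42, enqueue [37], visited so far: [32, 31, 42]
  queue [26, 37] -> pop 26, enqueue [4], visited so far: [32, 31, 42, 26]
  queue [37, 4] -> pop 37, enqueue [40], visited so far: [32, 31, 42, 26, 37]
  queue [4, 40] -> pop 4, enqueue [3, 9], visited so far: [32, 31, 42, 26, 37, 4]
  queue [40, 3, 9] -> pop 40, enqueue [none], visited so far: [32, 31, 42, 26, 37, 4, 40]
  queue [3, 9] -> pop 3, enqueue [none], visited so far: [32, 31, 42, 26, 37, 4, 40, 3]
  queue [9] -> pop 9, enqueue [14], visited so far: [32, 31, 42, 26, 37, 4, 40, 3, 9]
  queue [14] -> pop 14, enqueue [none], visited so far: [32, 31, 42, 26, 37, 4, 40, 3, 9, 14]
Result: [32, 31, 42, 26, 37, 4, 40, 3, 9, 14]


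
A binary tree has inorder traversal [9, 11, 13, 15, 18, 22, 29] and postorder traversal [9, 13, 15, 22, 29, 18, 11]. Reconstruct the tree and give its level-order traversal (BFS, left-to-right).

Inorder:   [9, 11, 13, 15, 18, 22, 29]
Postorder: [9, 13, 15, 22, 29, 18, 11]
Algorithm: postorder visits root last, so walk postorder right-to-left;
each value is the root of the current inorder slice — split it at that
value, recurse on the right subtree first, then the left.
Recursive splits:
  root=11; inorder splits into left=[9], right=[13, 15, 18, 22, 29]
  root=18; inorder splits into left=[13, 15], right=[22, 29]
  root=29; inorder splits into left=[22], right=[]
  root=22; inorder splits into left=[], right=[]
  root=15; inorder splits into left=[13], right=[]
  root=13; inorder splits into left=[], right=[]
  root=9; inorder splits into left=[], right=[]
Reconstructed level-order: [11, 9, 18, 15, 29, 13, 22]


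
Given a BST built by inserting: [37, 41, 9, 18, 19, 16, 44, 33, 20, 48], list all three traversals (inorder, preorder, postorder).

Tree insertion order: [37, 41, 9, 18, 19, 16, 44, 33, 20, 48]
Tree (level-order array): [37, 9, 41, None, 18, None, 44, 16, 19, None, 48, None, None, None, 33, None, None, 20]
Inorder (L, root, R): [9, 16, 18, 19, 20, 33, 37, 41, 44, 48]
Preorder (root, L, R): [37, 9, 18, 16, 19, 33, 20, 41, 44, 48]
Postorder (L, R, root): [16, 20, 33, 19, 18, 9, 48, 44, 41, 37]


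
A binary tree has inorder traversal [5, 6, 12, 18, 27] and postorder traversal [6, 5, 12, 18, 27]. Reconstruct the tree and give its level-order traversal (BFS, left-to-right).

Inorder:   [5, 6, 12, 18, 27]
Postorder: [6, 5, 12, 18, 27]
Algorithm: postorder visits root last, so walk postorder right-to-left;
each value is the root of the current inorder slice — split it at that
value, recurse on the right subtree first, then the left.
Recursive splits:
  root=27; inorder splits into left=[5, 6, 12, 18], right=[]
  root=18; inorder splits into left=[5, 6, 12], right=[]
  root=12; inorder splits into left=[5, 6], right=[]
  root=5; inorder splits into left=[], right=[6]
  root=6; inorder splits into left=[], right=[]
Reconstructed level-order: [27, 18, 12, 5, 6]


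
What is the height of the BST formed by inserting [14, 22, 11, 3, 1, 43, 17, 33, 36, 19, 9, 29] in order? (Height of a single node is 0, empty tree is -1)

Insertion order: [14, 22, 11, 3, 1, 43, 17, 33, 36, 19, 9, 29]
Tree (level-order array): [14, 11, 22, 3, None, 17, 43, 1, 9, None, 19, 33, None, None, None, None, None, None, None, 29, 36]
Compute height bottom-up (empty subtree = -1):
  height(1) = 1 + max(-1, -1) = 0
  height(9) = 1 + max(-1, -1) = 0
  height(3) = 1 + max(0, 0) = 1
  height(11) = 1 + max(1, -1) = 2
  height(19) = 1 + max(-1, -1) = 0
  height(17) = 1 + max(-1, 0) = 1
  height(29) = 1 + max(-1, -1) = 0
  height(36) = 1 + max(-1, -1) = 0
  height(33) = 1 + max(0, 0) = 1
  height(43) = 1 + max(1, -1) = 2
  height(22) = 1 + max(1, 2) = 3
  height(14) = 1 + max(2, 3) = 4
Height = 4


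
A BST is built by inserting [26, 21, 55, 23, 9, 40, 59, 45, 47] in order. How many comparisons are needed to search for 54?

Search path for 54: 26 -> 55 -> 40 -> 45 -> 47
Found: False
Comparisons: 5


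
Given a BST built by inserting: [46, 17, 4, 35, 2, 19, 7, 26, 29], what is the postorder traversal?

Tree insertion order: [46, 17, 4, 35, 2, 19, 7, 26, 29]
Tree (level-order array): [46, 17, None, 4, 35, 2, 7, 19, None, None, None, None, None, None, 26, None, 29]
Postorder traversal: [2, 7, 4, 29, 26, 19, 35, 17, 46]


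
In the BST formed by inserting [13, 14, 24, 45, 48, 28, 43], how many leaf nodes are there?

Tree built from: [13, 14, 24, 45, 48, 28, 43]
Tree (level-order array): [13, None, 14, None, 24, None, 45, 28, 48, None, 43]
Rule: A leaf has 0 children.
Per-node child counts:
  node 13: 1 child(ren)
  node 14: 1 child(ren)
  node 24: 1 child(ren)
  node 45: 2 child(ren)
  node 28: 1 child(ren)
  node 43: 0 child(ren)
  node 48: 0 child(ren)
Matching nodes: [43, 48]
Count of leaf nodes: 2


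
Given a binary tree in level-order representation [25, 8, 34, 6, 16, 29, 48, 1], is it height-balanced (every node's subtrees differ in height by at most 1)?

Tree (level-order array): [25, 8, 34, 6, 16, 29, 48, 1]
Definition: a tree is height-balanced if, at every node, |h(left) - h(right)| <= 1 (empty subtree has height -1).
Bottom-up per-node check:
  node 1: h_left=-1, h_right=-1, diff=0 [OK], height=0
  node 6: h_left=0, h_right=-1, diff=1 [OK], height=1
  node 16: h_left=-1, h_right=-1, diff=0 [OK], height=0
  node 8: h_left=1, h_right=0, diff=1 [OK], height=2
  node 29: h_left=-1, h_right=-1, diff=0 [OK], height=0
  node 48: h_left=-1, h_right=-1, diff=0 [OK], height=0
  node 34: h_left=0, h_right=0, diff=0 [OK], height=1
  node 25: h_left=2, h_right=1, diff=1 [OK], height=3
All nodes satisfy the balance condition.
Result: Balanced


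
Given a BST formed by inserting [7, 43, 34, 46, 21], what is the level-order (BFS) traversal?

Tree insertion order: [7, 43, 34, 46, 21]
Tree (level-order array): [7, None, 43, 34, 46, 21]
BFS from the root, enqueuing left then right child of each popped node:
  queue [7] -> pop 7, enqueue [43], visited so far: [7]
  queue [43] -> pop 43, enqueue [34, 46], visited so far: [7, 43]
  queue [34, 46] -> pop 34, enqueue [21], visited so far: [7, 43, 34]
  queue [46, 21] -> pop 46, enqueue [none], visited so far: [7, 43, 34, 46]
  queue [21] -> pop 21, enqueue [none], visited so far: [7, 43, 34, 46, 21]
Result: [7, 43, 34, 46, 21]


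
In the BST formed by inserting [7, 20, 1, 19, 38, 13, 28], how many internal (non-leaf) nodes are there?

Tree built from: [7, 20, 1, 19, 38, 13, 28]
Tree (level-order array): [7, 1, 20, None, None, 19, 38, 13, None, 28]
Rule: An internal node has at least one child.
Per-node child counts:
  node 7: 2 child(ren)
  node 1: 0 child(ren)
  node 20: 2 child(ren)
  node 19: 1 child(ren)
  node 13: 0 child(ren)
  node 38: 1 child(ren)
  node 28: 0 child(ren)
Matching nodes: [7, 20, 19, 38]
Count of internal (non-leaf) nodes: 4


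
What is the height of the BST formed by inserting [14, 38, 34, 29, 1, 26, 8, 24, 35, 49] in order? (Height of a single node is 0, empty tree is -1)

Insertion order: [14, 38, 34, 29, 1, 26, 8, 24, 35, 49]
Tree (level-order array): [14, 1, 38, None, 8, 34, 49, None, None, 29, 35, None, None, 26, None, None, None, 24]
Compute height bottom-up (empty subtree = -1):
  height(8) = 1 + max(-1, -1) = 0
  height(1) = 1 + max(-1, 0) = 1
  height(24) = 1 + max(-1, -1) = 0
  height(26) = 1 + max(0, -1) = 1
  height(29) = 1 + max(1, -1) = 2
  height(35) = 1 + max(-1, -1) = 0
  height(34) = 1 + max(2, 0) = 3
  height(49) = 1 + max(-1, -1) = 0
  height(38) = 1 + max(3, 0) = 4
  height(14) = 1 + max(1, 4) = 5
Height = 5


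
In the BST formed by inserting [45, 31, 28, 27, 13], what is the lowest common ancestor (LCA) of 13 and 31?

Tree insertion order: [45, 31, 28, 27, 13]
Tree (level-order array): [45, 31, None, 28, None, 27, None, 13]
In a BST, the LCA of p=13, q=31 is the first node v on the
root-to-leaf path with p <= v <= q (go left if both < v, right if both > v).
Walk from root:
  at 45: both 13 and 31 < 45, go left
  at 31: 13 <= 31 <= 31, this is the LCA
LCA = 31


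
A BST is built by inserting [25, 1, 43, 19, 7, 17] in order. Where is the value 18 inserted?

Starting tree (level order): [25, 1, 43, None, 19, None, None, 7, None, None, 17]
Insertion path: 25 -> 1 -> 19 -> 7 -> 17
Result: insert 18 as right child of 17
Final tree (level order): [25, 1, 43, None, 19, None, None, 7, None, None, 17, None, 18]


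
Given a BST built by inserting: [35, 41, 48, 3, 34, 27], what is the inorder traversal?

Tree insertion order: [35, 41, 48, 3, 34, 27]
Tree (level-order array): [35, 3, 41, None, 34, None, 48, 27]
Inorder traversal: [3, 27, 34, 35, 41, 48]


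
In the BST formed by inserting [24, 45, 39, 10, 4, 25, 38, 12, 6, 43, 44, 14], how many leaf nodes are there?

Tree built from: [24, 45, 39, 10, 4, 25, 38, 12, 6, 43, 44, 14]
Tree (level-order array): [24, 10, 45, 4, 12, 39, None, None, 6, None, 14, 25, 43, None, None, None, None, None, 38, None, 44]
Rule: A leaf has 0 children.
Per-node child counts:
  node 24: 2 child(ren)
  node 10: 2 child(ren)
  node 4: 1 child(ren)
  node 6: 0 child(ren)
  node 12: 1 child(ren)
  node 14: 0 child(ren)
  node 45: 1 child(ren)
  node 39: 2 child(ren)
  node 25: 1 child(ren)
  node 38: 0 child(ren)
  node 43: 1 child(ren)
  node 44: 0 child(ren)
Matching nodes: [6, 14, 38, 44]
Count of leaf nodes: 4


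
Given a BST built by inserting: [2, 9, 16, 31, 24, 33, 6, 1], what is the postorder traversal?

Tree insertion order: [2, 9, 16, 31, 24, 33, 6, 1]
Tree (level-order array): [2, 1, 9, None, None, 6, 16, None, None, None, 31, 24, 33]
Postorder traversal: [1, 6, 24, 33, 31, 16, 9, 2]


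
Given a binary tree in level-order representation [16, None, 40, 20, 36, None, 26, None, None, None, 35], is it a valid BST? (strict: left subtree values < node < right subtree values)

Level-order array: [16, None, 40, 20, 36, None, 26, None, None, None, 35]
Validate using subtree bounds (lo, hi): at each node, require lo < value < hi,
then recurse left with hi=value and right with lo=value.
Preorder trace (stopping at first violation):
  at node 16 with bounds (-inf, +inf): OK
  at node 40 with bounds (16, +inf): OK
  at node 20 with bounds (16, 40): OK
  at node 26 with bounds (20, 40): OK
  at node 35 with bounds (26, 40): OK
  at node 36 with bounds (40, +inf): VIOLATION
Node 36 violates its bound: not (40 < 36 < +inf).
Result: Not a valid BST


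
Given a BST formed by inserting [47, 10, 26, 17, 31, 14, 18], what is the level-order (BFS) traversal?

Tree insertion order: [47, 10, 26, 17, 31, 14, 18]
Tree (level-order array): [47, 10, None, None, 26, 17, 31, 14, 18]
BFS from the root, enqueuing left then right child of each popped node:
  queue [47] -> pop 47, enqueue [10], visited so far: [47]
  queue [10] -> pop 10, enqueue [26], visited so far: [47, 10]
  queue [26] -> pop 26, enqueue [17, 31], visited so far: [47, 10, 26]
  queue [17, 31] -> pop 17, enqueue [14, 18], visited so far: [47, 10, 26, 17]
  queue [31, 14, 18] -> pop 31, enqueue [none], visited so far: [47, 10, 26, 17, 31]
  queue [14, 18] -> pop 14, enqueue [none], visited so far: [47, 10, 26, 17, 31, 14]
  queue [18] -> pop 18, enqueue [none], visited so far: [47, 10, 26, 17, 31, 14, 18]
Result: [47, 10, 26, 17, 31, 14, 18]


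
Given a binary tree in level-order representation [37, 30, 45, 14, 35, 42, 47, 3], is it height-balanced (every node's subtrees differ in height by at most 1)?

Tree (level-order array): [37, 30, 45, 14, 35, 42, 47, 3]
Definition: a tree is height-balanced if, at every node, |h(left) - h(right)| <= 1 (empty subtree has height -1).
Bottom-up per-node check:
  node 3: h_left=-1, h_right=-1, diff=0 [OK], height=0
  node 14: h_left=0, h_right=-1, diff=1 [OK], height=1
  node 35: h_left=-1, h_right=-1, diff=0 [OK], height=0
  node 30: h_left=1, h_right=0, diff=1 [OK], height=2
  node 42: h_left=-1, h_right=-1, diff=0 [OK], height=0
  node 47: h_left=-1, h_right=-1, diff=0 [OK], height=0
  node 45: h_left=0, h_right=0, diff=0 [OK], height=1
  node 37: h_left=2, h_right=1, diff=1 [OK], height=3
All nodes satisfy the balance condition.
Result: Balanced


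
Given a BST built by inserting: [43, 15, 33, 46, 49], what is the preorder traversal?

Tree insertion order: [43, 15, 33, 46, 49]
Tree (level-order array): [43, 15, 46, None, 33, None, 49]
Preorder traversal: [43, 15, 33, 46, 49]


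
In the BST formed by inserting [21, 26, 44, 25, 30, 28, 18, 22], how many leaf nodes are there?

Tree built from: [21, 26, 44, 25, 30, 28, 18, 22]
Tree (level-order array): [21, 18, 26, None, None, 25, 44, 22, None, 30, None, None, None, 28]
Rule: A leaf has 0 children.
Per-node child counts:
  node 21: 2 child(ren)
  node 18: 0 child(ren)
  node 26: 2 child(ren)
  node 25: 1 child(ren)
  node 22: 0 child(ren)
  node 44: 1 child(ren)
  node 30: 1 child(ren)
  node 28: 0 child(ren)
Matching nodes: [18, 22, 28]
Count of leaf nodes: 3


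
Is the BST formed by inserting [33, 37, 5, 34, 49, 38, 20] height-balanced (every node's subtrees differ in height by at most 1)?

Tree (level-order array): [33, 5, 37, None, 20, 34, 49, None, None, None, None, 38]
Definition: a tree is height-balanced if, at every node, |h(left) - h(right)| <= 1 (empty subtree has height -1).
Bottom-up per-node check:
  node 20: h_left=-1, h_right=-1, diff=0 [OK], height=0
  node 5: h_left=-1, h_right=0, diff=1 [OK], height=1
  node 34: h_left=-1, h_right=-1, diff=0 [OK], height=0
  node 38: h_left=-1, h_right=-1, diff=0 [OK], height=0
  node 49: h_left=0, h_right=-1, diff=1 [OK], height=1
  node 37: h_left=0, h_right=1, diff=1 [OK], height=2
  node 33: h_left=1, h_right=2, diff=1 [OK], height=3
All nodes satisfy the balance condition.
Result: Balanced


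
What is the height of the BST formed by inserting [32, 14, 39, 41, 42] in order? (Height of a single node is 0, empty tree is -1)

Insertion order: [32, 14, 39, 41, 42]
Tree (level-order array): [32, 14, 39, None, None, None, 41, None, 42]
Compute height bottom-up (empty subtree = -1):
  height(14) = 1 + max(-1, -1) = 0
  height(42) = 1 + max(-1, -1) = 0
  height(41) = 1 + max(-1, 0) = 1
  height(39) = 1 + max(-1, 1) = 2
  height(32) = 1 + max(0, 2) = 3
Height = 3


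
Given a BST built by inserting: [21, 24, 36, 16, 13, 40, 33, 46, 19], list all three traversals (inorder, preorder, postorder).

Tree insertion order: [21, 24, 36, 16, 13, 40, 33, 46, 19]
Tree (level-order array): [21, 16, 24, 13, 19, None, 36, None, None, None, None, 33, 40, None, None, None, 46]
Inorder (L, root, R): [13, 16, 19, 21, 24, 33, 36, 40, 46]
Preorder (root, L, R): [21, 16, 13, 19, 24, 36, 33, 40, 46]
Postorder (L, R, root): [13, 19, 16, 33, 46, 40, 36, 24, 21]


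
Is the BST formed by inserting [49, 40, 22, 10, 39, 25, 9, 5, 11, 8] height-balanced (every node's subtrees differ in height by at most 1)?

Tree (level-order array): [49, 40, None, 22, None, 10, 39, 9, 11, 25, None, 5, None, None, None, None, None, None, 8]
Definition: a tree is height-balanced if, at every node, |h(left) - h(right)| <= 1 (empty subtree has height -1).
Bottom-up per-node check:
  node 8: h_left=-1, h_right=-1, diff=0 [OK], height=0
  node 5: h_left=-1, h_right=0, diff=1 [OK], height=1
  node 9: h_left=1, h_right=-1, diff=2 [FAIL (|1--1|=2 > 1)], height=2
  node 11: h_left=-1, h_right=-1, diff=0 [OK], height=0
  node 10: h_left=2, h_right=0, diff=2 [FAIL (|2-0|=2 > 1)], height=3
  node 25: h_left=-1, h_right=-1, diff=0 [OK], height=0
  node 39: h_left=0, h_right=-1, diff=1 [OK], height=1
  node 22: h_left=3, h_right=1, diff=2 [FAIL (|3-1|=2 > 1)], height=4
  node 40: h_left=4, h_right=-1, diff=5 [FAIL (|4--1|=5 > 1)], height=5
  node 49: h_left=5, h_right=-1, diff=6 [FAIL (|5--1|=6 > 1)], height=6
Node 9 violates the condition: |1 - -1| = 2 > 1.
Result: Not balanced


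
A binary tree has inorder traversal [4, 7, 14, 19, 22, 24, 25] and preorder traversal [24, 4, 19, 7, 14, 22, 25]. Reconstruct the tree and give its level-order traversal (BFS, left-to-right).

Inorder:  [4, 7, 14, 19, 22, 24, 25]
Preorder: [24, 4, 19, 7, 14, 22, 25]
Algorithm: preorder visits root first, so consume preorder in order;
for each root, split the current inorder slice at that value into
left-subtree inorder and right-subtree inorder, then recurse.
Recursive splits:
  root=24; inorder splits into left=[4, 7, 14, 19, 22], right=[25]
  root=4; inorder splits into left=[], right=[7, 14, 19, 22]
  root=19; inorder splits into left=[7, 14], right=[22]
  root=7; inorder splits into left=[], right=[14]
  root=14; inorder splits into left=[], right=[]
  root=22; inorder splits into left=[], right=[]
  root=25; inorder splits into left=[], right=[]
Reconstructed level-order: [24, 4, 25, 19, 7, 22, 14]


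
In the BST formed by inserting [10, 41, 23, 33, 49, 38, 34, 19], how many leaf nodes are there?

Tree built from: [10, 41, 23, 33, 49, 38, 34, 19]
Tree (level-order array): [10, None, 41, 23, 49, 19, 33, None, None, None, None, None, 38, 34]
Rule: A leaf has 0 children.
Per-node child counts:
  node 10: 1 child(ren)
  node 41: 2 child(ren)
  node 23: 2 child(ren)
  node 19: 0 child(ren)
  node 33: 1 child(ren)
  node 38: 1 child(ren)
  node 34: 0 child(ren)
  node 49: 0 child(ren)
Matching nodes: [19, 34, 49]
Count of leaf nodes: 3


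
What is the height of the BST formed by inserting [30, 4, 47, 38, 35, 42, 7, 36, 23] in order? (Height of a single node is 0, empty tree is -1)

Insertion order: [30, 4, 47, 38, 35, 42, 7, 36, 23]
Tree (level-order array): [30, 4, 47, None, 7, 38, None, None, 23, 35, 42, None, None, None, 36]
Compute height bottom-up (empty subtree = -1):
  height(23) = 1 + max(-1, -1) = 0
  height(7) = 1 + max(-1, 0) = 1
  height(4) = 1 + max(-1, 1) = 2
  height(36) = 1 + max(-1, -1) = 0
  height(35) = 1 + max(-1, 0) = 1
  height(42) = 1 + max(-1, -1) = 0
  height(38) = 1 + max(1, 0) = 2
  height(47) = 1 + max(2, -1) = 3
  height(30) = 1 + max(2, 3) = 4
Height = 4


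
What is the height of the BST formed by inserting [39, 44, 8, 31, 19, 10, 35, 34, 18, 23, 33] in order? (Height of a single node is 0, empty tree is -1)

Insertion order: [39, 44, 8, 31, 19, 10, 35, 34, 18, 23, 33]
Tree (level-order array): [39, 8, 44, None, 31, None, None, 19, 35, 10, 23, 34, None, None, 18, None, None, 33]
Compute height bottom-up (empty subtree = -1):
  height(18) = 1 + max(-1, -1) = 0
  height(10) = 1 + max(-1, 0) = 1
  height(23) = 1 + max(-1, -1) = 0
  height(19) = 1 + max(1, 0) = 2
  height(33) = 1 + max(-1, -1) = 0
  height(34) = 1 + max(0, -1) = 1
  height(35) = 1 + max(1, -1) = 2
  height(31) = 1 + max(2, 2) = 3
  height(8) = 1 + max(-1, 3) = 4
  height(44) = 1 + max(-1, -1) = 0
  height(39) = 1 + max(4, 0) = 5
Height = 5


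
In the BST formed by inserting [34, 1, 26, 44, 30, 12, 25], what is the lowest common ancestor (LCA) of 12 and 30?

Tree insertion order: [34, 1, 26, 44, 30, 12, 25]
Tree (level-order array): [34, 1, 44, None, 26, None, None, 12, 30, None, 25]
In a BST, the LCA of p=12, q=30 is the first node v on the
root-to-leaf path with p <= v <= q (go left if both < v, right if both > v).
Walk from root:
  at 34: both 12 and 30 < 34, go left
  at 1: both 12 and 30 > 1, go right
  at 26: 12 <= 26 <= 30, this is the LCA
LCA = 26


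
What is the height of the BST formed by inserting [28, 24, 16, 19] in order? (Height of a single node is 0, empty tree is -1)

Insertion order: [28, 24, 16, 19]
Tree (level-order array): [28, 24, None, 16, None, None, 19]
Compute height bottom-up (empty subtree = -1):
  height(19) = 1 + max(-1, -1) = 0
  height(16) = 1 + max(-1, 0) = 1
  height(24) = 1 + max(1, -1) = 2
  height(28) = 1 + max(2, -1) = 3
Height = 3


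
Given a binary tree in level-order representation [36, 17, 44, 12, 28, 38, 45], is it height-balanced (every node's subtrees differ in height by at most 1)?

Tree (level-order array): [36, 17, 44, 12, 28, 38, 45]
Definition: a tree is height-balanced if, at every node, |h(left) - h(right)| <= 1 (empty subtree has height -1).
Bottom-up per-node check:
  node 12: h_left=-1, h_right=-1, diff=0 [OK], height=0
  node 28: h_left=-1, h_right=-1, diff=0 [OK], height=0
  node 17: h_left=0, h_right=0, diff=0 [OK], height=1
  node 38: h_left=-1, h_right=-1, diff=0 [OK], height=0
  node 45: h_left=-1, h_right=-1, diff=0 [OK], height=0
  node 44: h_left=0, h_right=0, diff=0 [OK], height=1
  node 36: h_left=1, h_right=1, diff=0 [OK], height=2
All nodes satisfy the balance condition.
Result: Balanced


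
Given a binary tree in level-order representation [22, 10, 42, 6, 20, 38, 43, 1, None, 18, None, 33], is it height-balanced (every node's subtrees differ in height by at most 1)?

Tree (level-order array): [22, 10, 42, 6, 20, 38, 43, 1, None, 18, None, 33]
Definition: a tree is height-balanced if, at every node, |h(left) - h(right)| <= 1 (empty subtree has height -1).
Bottom-up per-node check:
  node 1: h_left=-1, h_right=-1, diff=0 [OK], height=0
  node 6: h_left=0, h_right=-1, diff=1 [OK], height=1
  node 18: h_left=-1, h_right=-1, diff=0 [OK], height=0
  node 20: h_left=0, h_right=-1, diff=1 [OK], height=1
  node 10: h_left=1, h_right=1, diff=0 [OK], height=2
  node 33: h_left=-1, h_right=-1, diff=0 [OK], height=0
  node 38: h_left=0, h_right=-1, diff=1 [OK], height=1
  node 43: h_left=-1, h_right=-1, diff=0 [OK], height=0
  node 42: h_left=1, h_right=0, diff=1 [OK], height=2
  node 22: h_left=2, h_right=2, diff=0 [OK], height=3
All nodes satisfy the balance condition.
Result: Balanced


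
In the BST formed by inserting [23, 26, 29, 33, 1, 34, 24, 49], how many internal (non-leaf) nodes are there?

Tree built from: [23, 26, 29, 33, 1, 34, 24, 49]
Tree (level-order array): [23, 1, 26, None, None, 24, 29, None, None, None, 33, None, 34, None, 49]
Rule: An internal node has at least one child.
Per-node child counts:
  node 23: 2 child(ren)
  node 1: 0 child(ren)
  node 26: 2 child(ren)
  node 24: 0 child(ren)
  node 29: 1 child(ren)
  node 33: 1 child(ren)
  node 34: 1 child(ren)
  node 49: 0 child(ren)
Matching nodes: [23, 26, 29, 33, 34]
Count of internal (non-leaf) nodes: 5


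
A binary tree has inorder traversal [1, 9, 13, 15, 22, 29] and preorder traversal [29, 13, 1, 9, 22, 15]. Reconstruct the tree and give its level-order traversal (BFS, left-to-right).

Inorder:  [1, 9, 13, 15, 22, 29]
Preorder: [29, 13, 1, 9, 22, 15]
Algorithm: preorder visits root first, so consume preorder in order;
for each root, split the current inorder slice at that value into
left-subtree inorder and right-subtree inorder, then recurse.
Recursive splits:
  root=29; inorder splits into left=[1, 9, 13, 15, 22], right=[]
  root=13; inorder splits into left=[1, 9], right=[15, 22]
  root=1; inorder splits into left=[], right=[9]
  root=9; inorder splits into left=[], right=[]
  root=22; inorder splits into left=[15], right=[]
  root=15; inorder splits into left=[], right=[]
Reconstructed level-order: [29, 13, 1, 22, 9, 15]
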